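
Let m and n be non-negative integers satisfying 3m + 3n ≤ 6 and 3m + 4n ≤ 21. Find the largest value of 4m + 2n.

8

(m,n)=(2,0): 3·2+3·0=6≤6, 3·2+4·0=6≤21, objective 8.
(m,n)=(1,1): 3·1+3·1=6≤6, 3·1+4·1=7≤21, objective 6.
(m,n)=(1,0): 3·1+3·0=3≤6, 3·1+4·0=3≤21, objective 4.
The best lattice point is (2,0), giving 8.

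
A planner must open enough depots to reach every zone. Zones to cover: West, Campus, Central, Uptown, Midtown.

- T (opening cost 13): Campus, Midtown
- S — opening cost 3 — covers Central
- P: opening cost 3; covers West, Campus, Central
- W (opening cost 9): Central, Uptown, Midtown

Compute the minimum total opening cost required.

Choose P and W: together they cover West, Campus, Central, Uptown, Midtown — every zone.
Total opening cost: 3 + 9 = 12.

12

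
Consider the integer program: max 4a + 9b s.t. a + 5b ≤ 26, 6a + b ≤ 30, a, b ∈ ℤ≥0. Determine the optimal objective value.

(a,b)=(4,4): 1·4+5·4=24≤26, 6·4+1·4=28≤30, objective 52.
(a,b)=(3,4): 1·3+5·4=23≤26, 6·3+1·4=22≤30, objective 48.
(a,b)=(4,3): 1·4+5·3=19≤26, 6·4+1·3=27≤30, objective 43.
Maximum is 52 at (a,b)=(4,4).

52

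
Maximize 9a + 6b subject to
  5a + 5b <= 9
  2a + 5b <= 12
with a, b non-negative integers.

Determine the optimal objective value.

The continuous relaxation peaks at (1.8, 0) with value 16.20; rounding to a feasible lattice point costs some objective.
(a,b)=(1,0) is feasible, giving 9.
(a,b)=(0,1) is feasible, giving 6.
(a,b)=(0,0) is feasible, giving 0.
Maximum is 9 at (a,b)=(1,0).

9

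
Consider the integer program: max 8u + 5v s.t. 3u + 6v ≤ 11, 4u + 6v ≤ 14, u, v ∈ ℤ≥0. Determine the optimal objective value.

The continuous relaxation peaks at (3.5, 0) with value 28.00; rounding to a feasible lattice point costs some objective.
(u,v)=(3,0): 3·3+6·0=9≤11, 4·3+6·0=12≤14, objective 24.
(u,v)=(2,0): 3·2+6·0=6≤11, 4·2+6·0=8≤14, objective 16.
Maximum is 24 at (u,v)=(3,0).

24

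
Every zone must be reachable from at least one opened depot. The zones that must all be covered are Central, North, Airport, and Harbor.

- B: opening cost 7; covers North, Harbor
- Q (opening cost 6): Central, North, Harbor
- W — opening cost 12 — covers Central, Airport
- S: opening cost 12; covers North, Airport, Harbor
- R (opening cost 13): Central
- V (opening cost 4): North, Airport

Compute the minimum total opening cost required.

10

This is a weighted set-cover instance.
Choose Q and V: together they cover Central, North, Airport, Harbor — every zone.
Total opening cost: 6 + 4 = 10.
No cover costs less than 10.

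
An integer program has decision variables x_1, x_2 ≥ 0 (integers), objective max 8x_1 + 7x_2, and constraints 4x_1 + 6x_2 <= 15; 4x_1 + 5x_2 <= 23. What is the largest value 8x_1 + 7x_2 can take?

The continuous relaxation peaks at (3.75, 0) with value 30.00; rounding to a feasible lattice point costs some objective.
(x_1,x_2)=(3,0): 4·3+6·0=12≤15, 4·3+5·0=12≤23, objective 24.
(x_1,x_2)=(2,1): 4·2+6·1=14≤15, 4·2+5·1=13≤23, objective 23.
(x_1,x_2)=(2,0): 4·2+6·0=8≤15, 4·2+5·0=8≤23, objective 16.
The best lattice point is (3,0), giving 24.

24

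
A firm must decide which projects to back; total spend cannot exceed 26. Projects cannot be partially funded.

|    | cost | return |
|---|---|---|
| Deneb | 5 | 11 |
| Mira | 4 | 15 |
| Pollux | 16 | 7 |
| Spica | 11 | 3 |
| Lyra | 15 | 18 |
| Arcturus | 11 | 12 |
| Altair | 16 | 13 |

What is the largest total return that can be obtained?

Deneb + Mira + Altair: cost 5 + 4 + 16 = 25 ≤ 26, return 11 + 15 + 13 = 39.
Deneb + Mira + Arcturus: cost 5 + 4 + 11 = 20 ≤ 26, return 11 + 15 + 12 = 38.
Deneb + Mira + Lyra: cost 5 + 4 + 15 = 24 ≤ 26, return 11 + 15 + 18 = 44.
Best is Deneb, Mira, and Lyra with total return 44.

44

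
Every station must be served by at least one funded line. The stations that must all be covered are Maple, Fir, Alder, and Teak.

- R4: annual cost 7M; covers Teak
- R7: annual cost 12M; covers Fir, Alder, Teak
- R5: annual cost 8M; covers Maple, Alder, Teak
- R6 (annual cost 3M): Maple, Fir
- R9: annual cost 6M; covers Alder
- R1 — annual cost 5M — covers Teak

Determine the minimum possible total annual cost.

Choose R5 and R6: together they cover Maple, Fir, Alder, Teak — every station.
Total annual cost: 8 + 3 = 11.
No cover costs less than 11.

11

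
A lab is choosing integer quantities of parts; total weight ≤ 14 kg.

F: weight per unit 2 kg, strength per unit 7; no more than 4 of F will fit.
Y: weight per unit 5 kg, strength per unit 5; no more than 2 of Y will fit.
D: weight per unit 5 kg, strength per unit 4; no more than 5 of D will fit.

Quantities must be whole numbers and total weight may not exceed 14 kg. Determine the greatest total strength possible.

33

Take 4×F and 1×Y: weight 13 ≤ 14, strength 4·7 + 1·5 = 33.
F has the best ratio (7/2) and is taken to its limit of 4; remaining capacity is filled optimally with the others.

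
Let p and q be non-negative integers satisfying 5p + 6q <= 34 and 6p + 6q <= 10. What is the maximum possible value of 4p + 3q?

4

Relaxing integrality, the LP optimum is 6.67 at (p,q) = (1.67, 0), which is not an integer point.
(p,q)=(1,0): 5·1+6·0=5≤34, 6·1+6·0=6≤10, objective 4.
(p,q)=(0,1): 5·0+6·1=6≤34, 6·0+6·1=6≤10, objective 3.
(p,q)=(0,0): 5·0+6·0=0≤34, 6·0+6·0=0≤10, objective 0.
The best lattice point is (1,0), giving 4.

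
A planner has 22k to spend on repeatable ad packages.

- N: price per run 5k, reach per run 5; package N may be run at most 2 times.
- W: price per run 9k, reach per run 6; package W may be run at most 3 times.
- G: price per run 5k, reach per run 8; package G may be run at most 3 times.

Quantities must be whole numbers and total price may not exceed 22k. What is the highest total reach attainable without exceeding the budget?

Take 1×N and 3×G: price 20 ≤ 22, reach 1·5 + 3·8 = 29.
G has the best ratio (8/5) and is taken to its limit of 3; remaining capacity is filled optimally with the others.

29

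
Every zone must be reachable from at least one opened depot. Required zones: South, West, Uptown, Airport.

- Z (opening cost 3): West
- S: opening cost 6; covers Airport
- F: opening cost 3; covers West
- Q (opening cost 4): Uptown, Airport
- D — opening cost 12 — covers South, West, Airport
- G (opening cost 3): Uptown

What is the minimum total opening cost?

Choose D and G: together they cover South, West, Uptown, Airport — every zone.
Total opening cost: 12 + 3 = 15.

15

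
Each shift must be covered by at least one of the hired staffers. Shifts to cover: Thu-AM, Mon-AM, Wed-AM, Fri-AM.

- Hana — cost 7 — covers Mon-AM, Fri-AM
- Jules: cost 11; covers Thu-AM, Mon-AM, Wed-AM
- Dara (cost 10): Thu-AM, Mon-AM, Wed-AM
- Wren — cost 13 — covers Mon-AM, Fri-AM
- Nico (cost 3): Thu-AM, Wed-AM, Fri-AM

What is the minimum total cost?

10

Choose Hana and Nico: together they cover Thu-AM, Mon-AM, Wed-AM, Fri-AM — every shift.
Total cost: 7 + 3 = 10.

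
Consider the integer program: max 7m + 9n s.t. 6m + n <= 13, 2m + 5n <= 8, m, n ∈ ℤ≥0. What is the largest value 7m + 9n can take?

16

(m,n)=(1,1) is feasible, giving 16.
(m,n)=(2,0) is feasible, giving 14.
(m,n)=(0,1) is feasible, giving 9.
No feasible integer point exceeds 16.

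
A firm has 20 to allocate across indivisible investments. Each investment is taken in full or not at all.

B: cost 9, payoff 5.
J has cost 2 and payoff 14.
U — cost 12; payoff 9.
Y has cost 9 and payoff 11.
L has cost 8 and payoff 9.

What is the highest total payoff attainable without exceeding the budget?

Take J, Y, and L: cost 2 + 9 + 8 = 19 ≤ 20, payoff 14 + 11 + 9 = 34.
No other feasible combination does better.

34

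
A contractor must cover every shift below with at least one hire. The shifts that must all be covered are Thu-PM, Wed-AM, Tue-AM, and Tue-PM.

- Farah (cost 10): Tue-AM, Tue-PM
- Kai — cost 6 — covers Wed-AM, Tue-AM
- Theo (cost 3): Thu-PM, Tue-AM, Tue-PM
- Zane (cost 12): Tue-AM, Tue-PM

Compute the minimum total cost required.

9

Choose Kai and Theo: together they cover Thu-PM, Wed-AM, Tue-AM, Tue-PM — every shift.
Total cost: 6 + 3 = 9.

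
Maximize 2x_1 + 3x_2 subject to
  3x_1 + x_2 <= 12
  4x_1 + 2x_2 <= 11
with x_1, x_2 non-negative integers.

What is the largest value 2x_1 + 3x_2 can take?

The continuous relaxation peaks at (0, 5.5) with value 16.50; rounding to a feasible lattice point costs some objective.
(x_1,x_2)=(0,5): 3·0+1·5=5≤12, 4·0+2·5=10≤11, objective 15.
(x_1,x_2)=(0,4): 3·0+1·4=4≤12, 4·0+2·4=8≤11, objective 12.
No feasible integer point exceeds 15.

15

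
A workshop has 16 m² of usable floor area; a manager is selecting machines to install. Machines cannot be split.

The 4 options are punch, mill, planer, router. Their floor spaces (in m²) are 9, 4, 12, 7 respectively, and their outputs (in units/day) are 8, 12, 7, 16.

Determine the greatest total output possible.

Allowing fractional choices, the relaxed optimum would be about 32.4, but machines are indivisible.
punch + router: floor space 9 + 7 = 16 ≤ 16, output 8 + 16 = 24.
mill + router: floor space 4 + 7 = 11 ≤ 16, output 12 + 16 = 28.
Best is mill and router with total output 28.

28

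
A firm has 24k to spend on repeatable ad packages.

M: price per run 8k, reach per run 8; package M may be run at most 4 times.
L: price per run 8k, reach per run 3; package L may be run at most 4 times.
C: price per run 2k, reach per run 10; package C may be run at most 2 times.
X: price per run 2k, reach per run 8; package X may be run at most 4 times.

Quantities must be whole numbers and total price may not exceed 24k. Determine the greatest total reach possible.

C has the best ratio (10/2); taking only C gives at most 2×10 = 20 (stopped by the supply cap of 2).
Mixing does better — 1×M, 2×C, and 4×X: price 20 ≤ 24, reach 1·8 + 2·10 + 4·8 = 60.

60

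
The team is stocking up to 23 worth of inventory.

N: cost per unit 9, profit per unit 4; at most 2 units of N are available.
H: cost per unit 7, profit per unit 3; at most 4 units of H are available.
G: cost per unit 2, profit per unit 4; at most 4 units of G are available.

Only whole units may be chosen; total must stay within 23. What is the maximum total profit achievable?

Take 2×H and 4×G: cost 22 ≤ 23, profit 2·3 + 4·4 = 22.
G has the best ratio (4/2) and is taken to its limit of 4; remaining capacity is filled optimally with the others.

22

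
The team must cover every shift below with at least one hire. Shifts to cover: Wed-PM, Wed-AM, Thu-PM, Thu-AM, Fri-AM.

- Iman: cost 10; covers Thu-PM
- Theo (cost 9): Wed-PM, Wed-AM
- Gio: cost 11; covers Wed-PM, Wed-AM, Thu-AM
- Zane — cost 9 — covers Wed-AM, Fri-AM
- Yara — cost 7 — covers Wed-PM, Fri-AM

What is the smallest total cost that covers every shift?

28

Choose Iman, Gio, and Yara: together they cover Wed-PM, Wed-AM, Thu-PM, Thu-AM, Fri-AM — every shift.
Total cost: 10 + 11 + 7 = 28.
No cover costs less than 28.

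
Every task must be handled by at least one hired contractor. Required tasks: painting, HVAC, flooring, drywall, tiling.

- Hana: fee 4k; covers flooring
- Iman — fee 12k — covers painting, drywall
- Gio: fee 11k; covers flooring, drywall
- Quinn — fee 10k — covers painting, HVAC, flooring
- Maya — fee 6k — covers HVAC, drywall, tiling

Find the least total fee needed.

Choose Quinn and Maya: together they cover painting, HVAC, flooring, drywall, tiling — every task.
Total fee: 10 + 6 = 16.

16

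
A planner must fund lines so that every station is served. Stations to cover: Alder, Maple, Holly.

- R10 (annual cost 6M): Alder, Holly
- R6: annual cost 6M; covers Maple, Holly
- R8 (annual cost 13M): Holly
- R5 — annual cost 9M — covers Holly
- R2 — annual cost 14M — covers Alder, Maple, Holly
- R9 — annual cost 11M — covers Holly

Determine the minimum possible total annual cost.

12

Choose R10 and R6: together they cover Alder, Maple, Holly — every station.
Total annual cost: 6 + 6 = 12.
No cover costs less than 12.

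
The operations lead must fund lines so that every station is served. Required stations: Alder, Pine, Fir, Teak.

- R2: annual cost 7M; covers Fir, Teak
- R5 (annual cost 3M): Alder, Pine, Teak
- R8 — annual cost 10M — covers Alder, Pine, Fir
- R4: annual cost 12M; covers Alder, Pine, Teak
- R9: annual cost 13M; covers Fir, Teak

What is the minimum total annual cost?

This is an integer covering problem.
Choose R2 and R5: together they cover Alder, Pine, Fir, Teak — every station.
Total annual cost: 7 + 3 = 10.

10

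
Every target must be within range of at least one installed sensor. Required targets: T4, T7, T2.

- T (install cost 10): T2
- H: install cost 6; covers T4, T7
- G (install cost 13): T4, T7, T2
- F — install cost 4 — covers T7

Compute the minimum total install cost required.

This is a weighted set-cover instance.
The greedy cost-per-new-target heuristic would pick H and T for 16, but a cheaper cover exists.
G alone covers T4, T7, T2 — every target.
Total install cost: 13.
No cover costs less than 13.

13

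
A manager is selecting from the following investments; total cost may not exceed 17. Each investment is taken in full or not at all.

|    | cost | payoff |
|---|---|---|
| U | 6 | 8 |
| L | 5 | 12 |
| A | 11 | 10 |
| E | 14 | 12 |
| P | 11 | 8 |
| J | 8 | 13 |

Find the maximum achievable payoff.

25

Allowing fractional choices, the relaxed optimum would be about 30.3, but investments are indivisible.
L + J: cost 5 + 8 = 13 ≤ 17, payoff 12 + 13 = 25.
L + A: cost 5 + 11 = 16 ≤ 17, payoff 12 + 10 = 22.
U + J: cost 6 + 8 = 14 ≤ 17, payoff 8 + 13 = 21.
Best is L and J with total payoff 25.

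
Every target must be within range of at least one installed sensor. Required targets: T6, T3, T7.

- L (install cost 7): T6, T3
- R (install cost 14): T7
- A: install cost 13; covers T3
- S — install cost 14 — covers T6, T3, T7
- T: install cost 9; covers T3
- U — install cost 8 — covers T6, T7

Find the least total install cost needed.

14

The greedy cost-per-new-target heuristic would pick L and U for 15, but a cheaper cover exists.
S alone covers T6, T3, T7 — every target.
Total install cost: 14.
No cover costs less than 14.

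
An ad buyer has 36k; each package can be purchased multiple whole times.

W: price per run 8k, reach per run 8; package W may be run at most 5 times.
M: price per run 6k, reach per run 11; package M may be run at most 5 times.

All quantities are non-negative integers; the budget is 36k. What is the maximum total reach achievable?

55

1×W and 4×M: price 32 ≤ 36, reach 1·8 + 4·11 = 52.
5×M: price 30 ≤ 36, reach 5·11 = 55.
Best is 55.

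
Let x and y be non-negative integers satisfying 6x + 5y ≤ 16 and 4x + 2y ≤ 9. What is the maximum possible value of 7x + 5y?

17

(x,y)=(1,2): 6·1+5·2=16≤16, 4·1+2·2=8≤9, objective 17.
(x,y)=(0,3): 6·0+5·3=15≤16, 4·0+2·3=6≤9, objective 15.
(x,y)=(2,0): 6·2+5·0=12≤16, 4·2+2·0=8≤9, objective 14.
No feasible integer point exceeds 17.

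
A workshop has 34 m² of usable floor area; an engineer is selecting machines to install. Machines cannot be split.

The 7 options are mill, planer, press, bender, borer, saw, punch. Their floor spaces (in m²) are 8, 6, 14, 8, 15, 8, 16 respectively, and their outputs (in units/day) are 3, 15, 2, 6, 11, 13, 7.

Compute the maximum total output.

Treat it as a binary knapsack problem.
planer + saw + punch: floor space 6 + 8 + 16 = 30 ≤ 34, output 15 + 13 + 7 = 35.
mill + planer + bender + saw: floor space 8 + 6 + 8 + 8 = 30 ≤ 34, output 3 + 15 + 6 + 13 = 37.
planer + borer + saw: floor space 6 + 15 + 8 = 29 ≤ 34, output 15 + 11 + 13 = 39.
Best is planer, borer, and saw with total output 39.

39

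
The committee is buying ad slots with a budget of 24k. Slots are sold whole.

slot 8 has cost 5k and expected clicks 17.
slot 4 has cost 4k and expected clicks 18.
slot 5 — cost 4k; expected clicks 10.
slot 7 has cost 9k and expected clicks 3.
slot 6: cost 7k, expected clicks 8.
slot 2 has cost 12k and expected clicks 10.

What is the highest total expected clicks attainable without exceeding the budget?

53

Allowing fractional choices, the relaxed optimum would be about 56.3, but ad slots are indivisible.
slot 8 + slot 4 + slot 5 + slot 7: cost 5 + 4 + 4 + 9 = 22 ≤ 24, expected clicks 17 + 18 + 10 + 3 = 48.
slot 8 + slot 4 + slot 5 + slot 6: cost 5 + 4 + 4 + 7 = 20 ≤ 24, expected clicks 17 + 18 + 10 + 8 = 53.
slot 8 + slot 4 + slot 5: cost 5 + 4 + 4 = 13 ≤ 24, expected clicks 17 + 18 + 10 = 45.
Best is slot 8, slot 4, slot 5, and slot 6 with total expected clicks 53.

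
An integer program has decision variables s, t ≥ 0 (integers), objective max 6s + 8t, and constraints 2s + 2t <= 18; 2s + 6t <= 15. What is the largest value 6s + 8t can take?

(s,t)=(7,0) is feasible, giving 42.
(s,t)=(6,0) is feasible, giving 36.
The best lattice point is (7,0), giving 42.

42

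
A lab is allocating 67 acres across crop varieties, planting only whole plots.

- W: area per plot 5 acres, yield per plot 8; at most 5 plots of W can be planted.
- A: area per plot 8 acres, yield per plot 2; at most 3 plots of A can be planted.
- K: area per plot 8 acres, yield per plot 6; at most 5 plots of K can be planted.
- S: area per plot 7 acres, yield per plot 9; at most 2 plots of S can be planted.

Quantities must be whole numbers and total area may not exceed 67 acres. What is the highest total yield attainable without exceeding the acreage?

76

W has the best ratio (8/5); taking only W gives at most 5×8 = 40 (stopped by the supply cap of 5).
Mixing does better — 5×W, 3×K, and 2×S: area 63 ≤ 67, yield 5·8 + 3·6 + 2·9 = 76.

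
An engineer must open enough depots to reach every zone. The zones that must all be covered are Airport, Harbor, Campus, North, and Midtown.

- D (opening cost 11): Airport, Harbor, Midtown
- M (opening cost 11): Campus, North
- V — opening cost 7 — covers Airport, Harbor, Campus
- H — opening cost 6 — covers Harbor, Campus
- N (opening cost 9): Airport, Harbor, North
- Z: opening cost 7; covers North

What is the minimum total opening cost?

22

This is a weighted set-cover instance.
The greedy cost-per-new-zone heuristic would pick V, Z, and D for 25, but a cheaper cover exists.
Choose D and M: together they cover Airport, Harbor, Campus, North, Midtown — every zone.
Total opening cost: 11 + 11 = 22.
No cover costs less than 22.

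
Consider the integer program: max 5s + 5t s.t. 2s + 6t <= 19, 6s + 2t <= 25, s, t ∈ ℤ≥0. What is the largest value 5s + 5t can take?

(s,t)=(3,2): 2·3+6·2=18≤19, 6·3+2·2=22≤25, objective 25.
(s,t)=(3,1): 2·3+6·1=12≤19, 6·3+2·1=20≤25, objective 20.
(s,t)=(2,2): 2·2+6·2=16≤19, 6·2+2·2=16≤25, objective 20.
No feasible integer point exceeds 25.

25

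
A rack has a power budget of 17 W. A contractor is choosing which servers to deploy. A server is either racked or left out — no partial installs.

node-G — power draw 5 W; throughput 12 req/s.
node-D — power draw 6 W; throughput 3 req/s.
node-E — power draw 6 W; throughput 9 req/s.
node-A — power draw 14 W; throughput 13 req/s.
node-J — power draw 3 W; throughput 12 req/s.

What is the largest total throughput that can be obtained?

Take node-G, node-E, and node-J: power draw 5 + 6 + 3 = 14 ≤ 17, throughput 12 + 9 + 12 = 33.
No other feasible combination does better.

33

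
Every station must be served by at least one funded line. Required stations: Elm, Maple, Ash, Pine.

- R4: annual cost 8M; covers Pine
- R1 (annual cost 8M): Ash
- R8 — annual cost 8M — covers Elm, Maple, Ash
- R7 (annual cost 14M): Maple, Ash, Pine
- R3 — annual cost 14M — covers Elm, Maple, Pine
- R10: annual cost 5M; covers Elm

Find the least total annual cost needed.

16

Choose R4 and R8: together they cover Elm, Maple, Ash, Pine — every station.
Total annual cost: 8 + 8 = 16.
No cover costs less than 16.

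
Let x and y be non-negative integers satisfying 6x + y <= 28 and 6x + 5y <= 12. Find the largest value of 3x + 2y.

(x,y)=(2,0): 6·2+1·0=12≤28, 6·2+5·0=12≤12, objective 6.
(x,y)=(1,1): 6·1+1·1=7≤28, 6·1+5·1=11≤12, objective 5.
Maximum is 6 at (x,y)=(2,0).

6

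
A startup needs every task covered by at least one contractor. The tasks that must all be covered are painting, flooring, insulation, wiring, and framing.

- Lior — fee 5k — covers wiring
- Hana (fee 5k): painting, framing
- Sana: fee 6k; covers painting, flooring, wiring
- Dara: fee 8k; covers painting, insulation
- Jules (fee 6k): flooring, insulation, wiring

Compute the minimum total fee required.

11

The greedy cost-per-new-task heuristic would pick Sana, Hana, and Jules for 17, but a cheaper cover exists.
Choose Hana and Jules: together they cover painting, flooring, insulation, wiring, framing — every task.
Total fee: 5 + 6 = 11.
No cover costs less than 11.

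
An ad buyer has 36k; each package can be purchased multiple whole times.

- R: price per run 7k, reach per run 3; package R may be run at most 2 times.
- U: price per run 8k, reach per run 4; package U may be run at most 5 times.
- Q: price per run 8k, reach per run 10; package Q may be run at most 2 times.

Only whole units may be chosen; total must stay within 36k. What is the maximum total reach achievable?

28

Q has the best ratio (10/8); taking only Q gives at most 2×10 = 20 (stopped by the supply cap of 2).
Mixing does better — 2×U and 2×Q: price 32 ≤ 36, reach 2·4 + 2·10 = 28.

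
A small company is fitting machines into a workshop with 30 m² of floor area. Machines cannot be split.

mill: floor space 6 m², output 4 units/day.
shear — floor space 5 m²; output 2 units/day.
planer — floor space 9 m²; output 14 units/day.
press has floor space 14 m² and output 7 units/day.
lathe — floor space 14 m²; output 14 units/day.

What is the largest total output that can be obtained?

32

Allowing fractional choices, the relaxed optimum would be about 32.5, but machines are indivisible.
planer + lathe: floor space 9 + 14 = 23 ≤ 30, output 14 + 14 = 28.
shear + planer + lathe: floor space 5 + 9 + 14 = 28 ≤ 30, output 2 + 14 + 14 = 30.
mill + planer + lathe: floor space 6 + 9 + 14 = 29 ≤ 30, output 4 + 14 + 14 = 32.
Best is mill, planer, and lathe with total output 32.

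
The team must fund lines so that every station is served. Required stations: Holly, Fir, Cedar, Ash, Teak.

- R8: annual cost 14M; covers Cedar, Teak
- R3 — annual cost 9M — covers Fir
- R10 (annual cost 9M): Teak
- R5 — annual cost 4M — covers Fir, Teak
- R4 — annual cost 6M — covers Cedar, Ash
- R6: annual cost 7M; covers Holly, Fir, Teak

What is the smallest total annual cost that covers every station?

This is a weighted set-cover instance.
The greedy cost-per-new-station heuristic would pick R5, R4, and R6 for 17, but a cheaper cover exists.
Choose R4 and R6: together they cover Holly, Fir, Cedar, Ash, Teak — every station.
Total annual cost: 6 + 7 = 13.
No cover costs less than 13.

13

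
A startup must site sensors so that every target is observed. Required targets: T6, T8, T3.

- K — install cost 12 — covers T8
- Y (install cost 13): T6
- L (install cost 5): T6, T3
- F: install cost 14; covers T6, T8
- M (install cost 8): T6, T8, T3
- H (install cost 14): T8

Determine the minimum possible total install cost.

M alone covers T6, T8, T3 — every target.
Total install cost: 8.

8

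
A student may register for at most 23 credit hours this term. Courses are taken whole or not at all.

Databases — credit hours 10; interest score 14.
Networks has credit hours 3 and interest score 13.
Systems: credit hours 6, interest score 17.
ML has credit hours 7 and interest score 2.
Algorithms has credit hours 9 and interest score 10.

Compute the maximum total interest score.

Treat it as a binary knapsack problem.
Networks + Systems + Algorithms: credit hours 3 + 6 + 9 = 18 ≤ 23, interest score 13 + 17 + 10 = 40.
Databases + Networks + Systems: credit hours 10 + 3 + 6 = 19 ≤ 23, interest score 14 + 13 + 17 = 44.
Best is Databases, Networks, and Systems with total interest score 44.

44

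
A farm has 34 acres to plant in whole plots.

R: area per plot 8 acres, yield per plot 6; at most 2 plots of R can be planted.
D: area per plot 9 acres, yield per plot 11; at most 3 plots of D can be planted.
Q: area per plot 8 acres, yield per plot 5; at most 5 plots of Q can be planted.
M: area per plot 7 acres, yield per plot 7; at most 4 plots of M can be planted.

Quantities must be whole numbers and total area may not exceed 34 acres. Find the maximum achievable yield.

40

This is a bounded integer knapsack.
2×D and 2×M: area 32 ≤ 34, yield 2·11 + 2·7 = 36.
3×D and 1×M: area 34 ≤ 34, yield 3·11 + 1·7 = 40.
Best is 40.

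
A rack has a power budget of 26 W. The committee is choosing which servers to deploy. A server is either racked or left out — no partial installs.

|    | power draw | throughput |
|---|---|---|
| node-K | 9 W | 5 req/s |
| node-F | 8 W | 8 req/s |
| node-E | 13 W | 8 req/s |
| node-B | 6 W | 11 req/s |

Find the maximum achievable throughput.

Allowing fractional choices, the relaxed optimum would be about 26.4, but servers are indivisible.
node-F + node-B: power draw 8 + 6 = 14 ≤ 26, throughput 8 + 11 = 19.
node-K + node-F + node-B: power draw 9 + 8 + 6 = 23 ≤ 26, throughput 5 + 8 + 11 = 24.
Best is node-K, node-F, and node-B with total throughput 24.

24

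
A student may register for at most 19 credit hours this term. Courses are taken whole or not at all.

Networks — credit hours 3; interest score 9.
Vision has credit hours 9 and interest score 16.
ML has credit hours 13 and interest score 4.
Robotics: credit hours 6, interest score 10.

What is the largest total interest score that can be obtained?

Allowing fractional choices, the relaxed optimum would be about 35.3, but courses are indivisible.
Networks + Vision: credit hours 3 + 9 = 12 ≤ 19, interest score 9 + 16 = 25.
Networks + Vision + Robotics: credit hours 3 + 9 + 6 = 18 ≤ 19, interest score 9 + 16 + 10 = 35.
Vision + Robotics: credit hours 9 + 6 = 15 ≤ 19, interest score 16 + 10 = 26.
Best is Networks, Vision, and Robotics with total interest score 35.

35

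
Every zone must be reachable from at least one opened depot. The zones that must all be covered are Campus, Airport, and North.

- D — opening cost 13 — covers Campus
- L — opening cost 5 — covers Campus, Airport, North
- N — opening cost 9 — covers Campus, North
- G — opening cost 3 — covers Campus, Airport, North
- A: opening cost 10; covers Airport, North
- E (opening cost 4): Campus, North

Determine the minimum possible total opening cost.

This is a weighted set-cover instance.
G alone covers Campus, Airport, North — every zone.
Total opening cost: 3.
No cover costs less than 3.

3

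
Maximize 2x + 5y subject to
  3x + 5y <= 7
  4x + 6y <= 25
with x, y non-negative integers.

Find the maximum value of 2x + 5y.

5

The continuous relaxation peaks at (0, 1.4) with value 7.00; rounding to a feasible lattice point costs some objective.
(x,y)=(0,1): 3·0+5·1=5≤7, 4·0+6·1=6≤25, objective 5.
(x,y)=(1,0): 3·1+5·0=3≤7, 4·1+6·0=4≤25, objective 2.
The best lattice point is (0,1), giving 5.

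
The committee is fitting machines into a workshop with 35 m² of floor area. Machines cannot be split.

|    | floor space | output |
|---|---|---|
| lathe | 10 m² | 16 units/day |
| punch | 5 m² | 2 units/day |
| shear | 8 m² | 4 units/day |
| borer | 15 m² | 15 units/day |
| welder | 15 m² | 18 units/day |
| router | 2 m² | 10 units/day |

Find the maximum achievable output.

Allowing fractional choices, the relaxed optimum would be about 52.0, but machines are indivisible.
lathe + punch + welder + router: floor space 10 + 5 + 15 + 2 = 32 ≤ 35, output 16 + 2 + 18 + 10 = 46.
lathe + shear + welder + router: floor space 10 + 8 + 15 + 2 = 35 ≤ 35, output 16 + 4 + 18 + 10 = 48.
Best is lathe, shear, welder, and router with total output 48.

48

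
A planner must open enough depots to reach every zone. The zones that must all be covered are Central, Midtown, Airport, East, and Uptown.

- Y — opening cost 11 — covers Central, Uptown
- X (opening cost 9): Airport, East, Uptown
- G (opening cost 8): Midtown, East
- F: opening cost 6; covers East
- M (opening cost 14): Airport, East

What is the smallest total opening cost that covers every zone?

Choose Y, X, and G: together they cover Central, Midtown, Airport, East, Uptown — every zone.
Total opening cost: 11 + 9 + 8 = 28.

28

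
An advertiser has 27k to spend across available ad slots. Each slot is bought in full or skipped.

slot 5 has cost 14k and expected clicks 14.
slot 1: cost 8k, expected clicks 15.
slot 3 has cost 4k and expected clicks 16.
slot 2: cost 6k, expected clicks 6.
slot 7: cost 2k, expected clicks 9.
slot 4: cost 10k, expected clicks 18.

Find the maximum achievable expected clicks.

58

Take slot 1, slot 3, slot 7, and slot 4: cost 8 + 4 + 2 + 10 = 24 ≤ 27, expected clicks 15 + 16 + 9 + 18 = 58.
No other feasible combination does better.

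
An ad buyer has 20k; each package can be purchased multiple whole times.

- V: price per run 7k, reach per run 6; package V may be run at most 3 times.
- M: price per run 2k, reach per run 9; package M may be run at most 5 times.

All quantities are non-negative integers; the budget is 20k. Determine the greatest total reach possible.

51

M has the best ratio (9/2); taking only M gives at most 5×9 = 45 (stopped by the supply cap of 5).
Mixing does better — 1×V and 5×M: price 17 ≤ 20, reach 1·6 + 5·9 = 51.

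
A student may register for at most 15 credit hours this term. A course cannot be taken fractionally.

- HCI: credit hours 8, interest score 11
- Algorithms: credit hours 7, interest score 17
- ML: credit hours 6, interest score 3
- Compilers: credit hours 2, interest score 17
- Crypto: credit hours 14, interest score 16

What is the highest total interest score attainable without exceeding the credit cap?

This is a 0-1 knapsack instance.
Allowing fractional choices, the relaxed optimum would be about 42.2, but courses are indivisible.
Algorithms + Compilers: credit hours 7 + 2 = 9 ≤ 15, interest score 17 + 17 = 34.
HCI + Compilers: credit hours 8 + 2 = 10 ≤ 15, interest score 11 + 17 = 28.
Algorithms + ML + Compilers: credit hours 7 + 6 + 2 = 15 ≤ 15, interest score 17 + 3 + 17 = 37.
Best is Algorithms, ML, and Compilers with total interest score 37.

37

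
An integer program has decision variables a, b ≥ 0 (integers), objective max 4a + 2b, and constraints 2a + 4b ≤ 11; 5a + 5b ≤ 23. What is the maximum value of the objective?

The continuous relaxation peaks at (4.6, 0) with value 18.40; rounding to a feasible lattice point costs some objective.
(a,b)=(4,0): 2·4+4·0=8≤11, 5·4+5·0=20≤23, objective 16.
(a,b)=(3,1): 2·3+4·1=10≤11, 5·3+5·1=20≤23, objective 14.
Maximum is 16 at (a,b)=(4,0).

16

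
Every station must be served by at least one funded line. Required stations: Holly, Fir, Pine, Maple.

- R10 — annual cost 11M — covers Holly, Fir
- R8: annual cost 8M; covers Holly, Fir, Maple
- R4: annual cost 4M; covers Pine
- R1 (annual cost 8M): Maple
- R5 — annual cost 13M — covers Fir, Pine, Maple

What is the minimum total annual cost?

This is a weighted set-cover instance.
Choose R8 and R4: together they cover Holly, Fir, Pine, Maple — every station.
Total annual cost: 8 + 4 = 12.
No cover costs less than 12.

12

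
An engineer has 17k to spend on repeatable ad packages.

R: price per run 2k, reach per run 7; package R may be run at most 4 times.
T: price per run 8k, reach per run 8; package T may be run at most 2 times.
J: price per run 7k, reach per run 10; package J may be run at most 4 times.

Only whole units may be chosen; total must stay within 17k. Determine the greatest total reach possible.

38

R has the best ratio (7/2); taking only R gives at most 4×7 = 28 (stopped by the supply cap of 4).
Mixing does better — 4×R and 1×J: price 15 ≤ 17, reach 4·7 + 1·10 = 38.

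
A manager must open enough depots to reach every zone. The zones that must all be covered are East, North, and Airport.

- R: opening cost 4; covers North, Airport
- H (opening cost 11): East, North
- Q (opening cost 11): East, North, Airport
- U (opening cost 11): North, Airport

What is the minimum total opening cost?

The greedy cost-per-new-zone heuristic would pick R and H for 15, but a cheaper cover exists.
Q alone covers East, North, Airport — every zone.
Total opening cost: 11.
No cover costs less than 11.

11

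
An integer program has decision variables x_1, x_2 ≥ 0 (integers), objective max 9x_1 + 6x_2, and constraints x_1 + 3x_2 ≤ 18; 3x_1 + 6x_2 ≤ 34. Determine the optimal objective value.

(x_1,x_2)=(11,0): 1·11+3·0=11≤18, 3·11+6·0=33≤34, objective 99.
(x_1,x_2)=(10,0): 1·10+3·0=10≤18, 3·10+6·0=30≤34, objective 90.
The best lattice point is (11,0), giving 99.

99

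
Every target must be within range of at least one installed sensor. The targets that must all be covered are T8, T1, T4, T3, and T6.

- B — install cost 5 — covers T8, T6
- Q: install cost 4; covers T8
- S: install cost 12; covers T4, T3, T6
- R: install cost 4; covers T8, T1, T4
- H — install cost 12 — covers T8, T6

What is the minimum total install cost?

The greedy cost-per-new-target heuristic would pick R, B, and S for 21, but a cheaper cover exists.
Choose S and R: together they cover T8, T1, T4, T3, T6 — every target.
Total install cost: 12 + 4 = 16.
No cover costs less than 16.

16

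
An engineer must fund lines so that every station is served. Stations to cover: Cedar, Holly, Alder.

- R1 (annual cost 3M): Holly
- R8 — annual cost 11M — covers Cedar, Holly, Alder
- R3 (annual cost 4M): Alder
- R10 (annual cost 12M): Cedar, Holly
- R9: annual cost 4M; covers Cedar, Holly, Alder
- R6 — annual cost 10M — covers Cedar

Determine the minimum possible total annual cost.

R9 alone covers Cedar, Holly, Alder — every station.
Total annual cost: 4.

4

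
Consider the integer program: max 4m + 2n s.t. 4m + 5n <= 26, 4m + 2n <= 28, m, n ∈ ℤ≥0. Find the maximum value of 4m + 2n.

The continuous relaxation peaks at (6.5, 0) with value 26.00; rounding to a feasible lattice point costs some objective.
(m,n)=(6,0): 4·6+5·0=24≤26, 4·6+2·0=24≤28, objective 24.
(m,n)=(5,1): 4·5+5·1=25≤26, 4·5+2·1=22≤28, objective 22.
(m,n)=(5,0): 4·5+5·0=20≤26, 4·5+2·0=20≤28, objective 20.
The best lattice point is (6,0), giving 24.

24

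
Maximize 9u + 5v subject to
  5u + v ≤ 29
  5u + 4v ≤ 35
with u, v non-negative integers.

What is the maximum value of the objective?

The continuous relaxation peaks at (5.4, 2) with value 58.60; rounding to a feasible lattice point costs some objective.
(u,v)=(5,2): 5·5+1·2=27≤29, 5·5+4·2=33≤35, objective 55.
(u,v)=(4,3): 5·4+1·3=23≤29, 5·4+4·3=32≤35, objective 51.
(u,v)=(5,1): 5·5+1·1=26≤29, 5·5+4·1=29≤35, objective 50.
(u,v)=(4,2): 5·4+1·2=22≤29, 5·4+4·2=28≤35, objective 46.
The best lattice point is (5,2), giving 55.

55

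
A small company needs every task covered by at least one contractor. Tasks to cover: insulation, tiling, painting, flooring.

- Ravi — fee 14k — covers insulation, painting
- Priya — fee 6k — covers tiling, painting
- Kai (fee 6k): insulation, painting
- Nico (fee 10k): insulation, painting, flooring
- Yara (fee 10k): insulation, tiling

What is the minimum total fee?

16

Choose Priya and Nico: together they cover insulation, tiling, painting, flooring — every task.
Total fee: 6 + 10 = 16.
No cover costs less than 16.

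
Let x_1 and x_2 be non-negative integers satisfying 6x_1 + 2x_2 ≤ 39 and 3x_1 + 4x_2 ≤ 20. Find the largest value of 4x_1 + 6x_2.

(x_1,x_2)=(0,5): 6·0+2·5=10≤39, 3·0+4·5=20≤20, objective 30.
(x_1,x_2)=(1,4): 6·1+2·4=14≤39, 3·1+4·4=19≤20, objective 28.
(x_1,x_2)=(0,4): 6·0+2·4=8≤39, 3·0+4·4=16≤20, objective 24.
Maximum is 30 at (x_1,x_2)=(0,5).

30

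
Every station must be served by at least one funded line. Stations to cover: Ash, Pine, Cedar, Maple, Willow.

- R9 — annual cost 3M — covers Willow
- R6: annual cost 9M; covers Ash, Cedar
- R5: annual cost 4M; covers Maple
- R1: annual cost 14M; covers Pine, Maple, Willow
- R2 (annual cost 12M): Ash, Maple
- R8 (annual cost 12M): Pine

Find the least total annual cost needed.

This is a weighted set-cover instance.
The greedy cost-per-new-station heuristic would pick R9, R5, R6, and R8 for 28, but a cheaper cover exists.
Choose R6 and R1: together they cover Ash, Pine, Cedar, Maple, Willow — every station.
Total annual cost: 9 + 14 = 23.
No cover costs less than 23.

23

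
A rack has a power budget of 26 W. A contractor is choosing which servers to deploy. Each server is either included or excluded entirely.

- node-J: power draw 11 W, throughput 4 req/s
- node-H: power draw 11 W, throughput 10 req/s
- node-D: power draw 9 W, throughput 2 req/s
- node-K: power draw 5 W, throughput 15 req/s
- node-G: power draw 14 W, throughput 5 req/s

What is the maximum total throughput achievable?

27

Allowing fractional choices, the relaxed optimum would be about 28.6, but servers are indivisible.
node-H + node-D + node-K: power draw 11 + 9 + 5 = 25 ≤ 26, throughput 10 + 2 + 15 = 27.
node-H + node-K: power draw 11 + 5 = 16 ≤ 26, throughput 10 + 15 = 25.
Best is node-H, node-D, and node-K with total throughput 27.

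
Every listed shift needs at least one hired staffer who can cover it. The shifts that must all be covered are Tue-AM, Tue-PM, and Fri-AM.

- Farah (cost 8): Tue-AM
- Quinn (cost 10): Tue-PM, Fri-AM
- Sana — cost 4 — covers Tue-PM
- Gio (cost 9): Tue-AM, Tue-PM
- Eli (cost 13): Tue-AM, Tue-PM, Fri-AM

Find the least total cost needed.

The greedy cost-per-new-shift heuristic would pick Sana and Eli for 17, but a cheaper cover exists.
Eli alone covers Tue-AM, Tue-PM, Fri-AM — every shift.
Total cost: 13.
No cover costs less than 13.

13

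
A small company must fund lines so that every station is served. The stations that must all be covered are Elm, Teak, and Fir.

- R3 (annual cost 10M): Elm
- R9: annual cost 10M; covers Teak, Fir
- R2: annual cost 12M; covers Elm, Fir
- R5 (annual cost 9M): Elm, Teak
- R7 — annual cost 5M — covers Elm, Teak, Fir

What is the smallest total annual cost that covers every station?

This is an integer covering problem.
R7 alone covers Elm, Teak, Fir — every station.
Total annual cost: 5.
No cover costs less than 5.

5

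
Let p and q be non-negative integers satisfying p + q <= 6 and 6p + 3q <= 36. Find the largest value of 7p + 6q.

(p,q)=(6,0): 1·6+1·0=6≤6, 6·6+3·0=36≤36, objective 42.
(p,q)=(5,1): 1·5+1·1=6≤6, 6·5+3·1=33≤36, objective 41.
(p,q)=(5,0): 1·5+1·0=5≤6, 6·5+3·0=30≤36, objective 35.
No feasible integer point exceeds 42.

42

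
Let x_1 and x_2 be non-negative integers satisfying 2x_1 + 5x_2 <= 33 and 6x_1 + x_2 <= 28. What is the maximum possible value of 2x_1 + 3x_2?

21

(x_1,x_2)=(3,5) is feasible, giving 21.
(x_1,x_2)=(4,4) is feasible, giving 20.
(x_1,x_2)=(2,5) is feasible, giving 19.
No feasible integer point exceeds 21.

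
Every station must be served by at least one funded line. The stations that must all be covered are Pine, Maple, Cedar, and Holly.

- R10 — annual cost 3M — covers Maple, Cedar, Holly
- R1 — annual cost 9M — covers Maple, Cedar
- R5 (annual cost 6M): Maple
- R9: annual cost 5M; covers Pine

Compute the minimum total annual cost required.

8

This is an integer covering problem.
Choose R10 and R9: together they cover Pine, Maple, Cedar, Holly — every station.
Total annual cost: 3 + 5 = 8.
No cover costs less than 8.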